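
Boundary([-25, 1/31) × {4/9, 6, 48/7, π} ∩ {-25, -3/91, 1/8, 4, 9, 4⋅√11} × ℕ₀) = {-25, -3/91} × {6}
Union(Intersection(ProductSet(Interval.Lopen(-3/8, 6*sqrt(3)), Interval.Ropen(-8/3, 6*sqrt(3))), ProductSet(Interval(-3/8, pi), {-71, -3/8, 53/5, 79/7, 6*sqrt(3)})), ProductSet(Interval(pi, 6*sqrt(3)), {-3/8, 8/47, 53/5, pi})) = Union(ProductSet(Interval.Lopen(-3/8, pi), {-3/8}), ProductSet(Interval(pi, 6*sqrt(3)), {-3/8, 8/47, 53/5, pi}))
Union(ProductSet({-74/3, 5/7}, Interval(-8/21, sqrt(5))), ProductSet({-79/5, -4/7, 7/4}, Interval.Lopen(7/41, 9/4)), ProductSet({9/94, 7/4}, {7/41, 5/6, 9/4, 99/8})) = Union(ProductSet({-74/3, 5/7}, Interval(-8/21, sqrt(5))), ProductSet({9/94, 7/4}, {7/41, 5/6, 9/4, 99/8}), ProductSet({-79/5, -4/7, 7/4}, Interval.Lopen(7/41, 9/4)))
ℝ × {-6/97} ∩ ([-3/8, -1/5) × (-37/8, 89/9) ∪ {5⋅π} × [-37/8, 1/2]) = ([-3/8, -1/5) ∪ {5⋅π}) × {-6/97}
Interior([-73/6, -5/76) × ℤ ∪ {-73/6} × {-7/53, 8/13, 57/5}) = ∅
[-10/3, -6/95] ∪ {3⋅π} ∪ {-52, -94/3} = {-52, -94/3, 3⋅π} ∪ [-10/3, -6/95]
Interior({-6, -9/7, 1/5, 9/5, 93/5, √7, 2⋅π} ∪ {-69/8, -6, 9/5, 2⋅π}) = ∅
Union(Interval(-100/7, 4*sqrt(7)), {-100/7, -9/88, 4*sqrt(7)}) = Interval(-100/7, 4*sqrt(7))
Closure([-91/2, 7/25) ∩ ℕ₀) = {0}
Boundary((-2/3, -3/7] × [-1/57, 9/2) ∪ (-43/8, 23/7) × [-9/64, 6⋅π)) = ({-43/8, 23/7} × [-9/64, 6⋅π]) ∪ ([-43/8, 23/7] × {-9/64, 6⋅π})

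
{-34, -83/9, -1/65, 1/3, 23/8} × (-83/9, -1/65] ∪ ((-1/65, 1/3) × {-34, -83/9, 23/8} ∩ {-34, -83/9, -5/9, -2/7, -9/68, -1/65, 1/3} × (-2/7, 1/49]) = {-34, -83/9, -1/65, 1/3, 23/8} × (-83/9, -1/65]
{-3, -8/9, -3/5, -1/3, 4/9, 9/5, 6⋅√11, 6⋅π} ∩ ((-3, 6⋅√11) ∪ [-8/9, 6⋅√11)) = {-8/9, -3/5, -1/3, 4/9, 9/5, 6⋅π}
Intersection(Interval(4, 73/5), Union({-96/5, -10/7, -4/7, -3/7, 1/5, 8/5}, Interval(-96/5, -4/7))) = EmptySet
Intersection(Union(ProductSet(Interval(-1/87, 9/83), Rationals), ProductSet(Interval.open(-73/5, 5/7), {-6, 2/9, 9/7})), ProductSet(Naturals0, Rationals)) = ProductSet(Range(0, 1, 1), Rationals)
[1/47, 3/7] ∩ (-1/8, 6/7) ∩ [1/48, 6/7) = [1/47, 3/7]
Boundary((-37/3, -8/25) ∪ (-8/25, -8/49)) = {-37/3, -8/25, -8/49}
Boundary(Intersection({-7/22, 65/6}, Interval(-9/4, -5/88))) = {-7/22}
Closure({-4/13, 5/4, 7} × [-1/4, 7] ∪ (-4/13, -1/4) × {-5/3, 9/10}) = ([-4/13, -1/4] × {-5/3, 9/10}) ∪ ({-4/13, 5/4, 7} × [-1/4, 7])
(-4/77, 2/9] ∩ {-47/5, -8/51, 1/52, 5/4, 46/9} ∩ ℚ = {1/52}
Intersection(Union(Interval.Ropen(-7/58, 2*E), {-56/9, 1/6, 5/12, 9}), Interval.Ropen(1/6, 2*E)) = Interval.Ropen(1/6, 2*E)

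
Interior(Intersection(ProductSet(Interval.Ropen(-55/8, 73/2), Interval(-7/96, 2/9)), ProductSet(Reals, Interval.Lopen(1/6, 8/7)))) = ProductSet(Interval.open(-55/8, 73/2), Interval.open(1/6, 2/9))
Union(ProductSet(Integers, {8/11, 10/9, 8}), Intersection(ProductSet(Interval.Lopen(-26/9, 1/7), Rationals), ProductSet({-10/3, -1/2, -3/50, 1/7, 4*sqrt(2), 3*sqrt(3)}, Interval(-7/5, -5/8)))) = Union(ProductSet({-1/2, -3/50, 1/7}, Intersection(Interval(-7/5, -5/8), Rationals)), ProductSet(Integers, {8/11, 10/9, 8}))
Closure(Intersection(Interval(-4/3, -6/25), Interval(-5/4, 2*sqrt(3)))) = Interval(-5/4, -6/25)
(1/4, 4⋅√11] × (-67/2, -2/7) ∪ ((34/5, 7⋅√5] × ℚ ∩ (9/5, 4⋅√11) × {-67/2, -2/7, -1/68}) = ((34/5, 4⋅√11) × {-67/2, -2/7, -1/68}) ∪ ((1/4, 4⋅√11] × (-67/2, -2/7))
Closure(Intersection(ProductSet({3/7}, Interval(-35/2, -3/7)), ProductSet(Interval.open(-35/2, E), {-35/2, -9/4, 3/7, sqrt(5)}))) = ProductSet({3/7}, {-35/2, -9/4})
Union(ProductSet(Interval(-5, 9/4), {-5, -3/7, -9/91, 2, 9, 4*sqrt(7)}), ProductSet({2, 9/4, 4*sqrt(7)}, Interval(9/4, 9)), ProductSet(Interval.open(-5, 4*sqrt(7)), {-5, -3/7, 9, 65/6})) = Union(ProductSet({2, 9/4, 4*sqrt(7)}, Interval(9/4, 9)), ProductSet(Interval(-5, 9/4), {-5, -3/7, -9/91, 2, 9, 4*sqrt(7)}), ProductSet(Interval.open(-5, 4*sqrt(7)), {-5, -3/7, 9, 65/6}))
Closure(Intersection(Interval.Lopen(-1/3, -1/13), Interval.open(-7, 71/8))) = Interval(-1/3, -1/13)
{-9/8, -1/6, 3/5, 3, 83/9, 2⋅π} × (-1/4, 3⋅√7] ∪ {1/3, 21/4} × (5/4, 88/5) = ({1/3, 21/4} × (5/4, 88/5)) ∪ ({-9/8, -1/6, 3/5, 3, 83/9, 2⋅π} × (-1/4, 3⋅√7])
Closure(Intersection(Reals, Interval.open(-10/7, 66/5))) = Interval(-10/7, 66/5)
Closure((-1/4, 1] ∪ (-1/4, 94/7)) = [-1/4, 94/7]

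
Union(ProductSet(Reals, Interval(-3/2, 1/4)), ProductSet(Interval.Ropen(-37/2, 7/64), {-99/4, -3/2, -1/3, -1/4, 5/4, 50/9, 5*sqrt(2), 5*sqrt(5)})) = Union(ProductSet(Interval.Ropen(-37/2, 7/64), {-99/4, -3/2, -1/3, -1/4, 5/4, 50/9, 5*sqrt(2), 5*sqrt(5)}), ProductSet(Reals, Interval(-3/2, 1/4)))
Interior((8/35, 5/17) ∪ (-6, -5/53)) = (-6, -5/53) ∪ (8/35, 5/17)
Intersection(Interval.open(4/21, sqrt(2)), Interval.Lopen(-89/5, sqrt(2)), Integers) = Range(1, 2, 1)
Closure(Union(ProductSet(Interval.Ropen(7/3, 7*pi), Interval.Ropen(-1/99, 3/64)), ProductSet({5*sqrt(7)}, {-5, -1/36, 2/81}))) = Union(ProductSet({5*sqrt(7)}, {-5, -1/36, 2/81}), ProductSet({7/3, 7*pi}, Interval(-1/99, 3/64)), ProductSet(Interval(7/3, 7*pi), {-1/99, 3/64}), ProductSet(Interval.Ropen(7/3, 7*pi), Interval.Ropen(-1/99, 3/64)))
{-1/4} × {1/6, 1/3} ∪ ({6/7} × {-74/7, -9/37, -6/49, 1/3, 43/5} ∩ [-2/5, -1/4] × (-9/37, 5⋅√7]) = {-1/4} × {1/6, 1/3}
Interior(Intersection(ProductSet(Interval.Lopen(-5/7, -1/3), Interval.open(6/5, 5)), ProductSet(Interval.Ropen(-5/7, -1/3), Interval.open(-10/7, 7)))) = ProductSet(Interval.open(-5/7, -1/3), Interval.open(6/5, 5))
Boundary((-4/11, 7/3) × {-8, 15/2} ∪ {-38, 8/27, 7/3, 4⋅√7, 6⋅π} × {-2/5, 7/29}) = ([-4/11, 7/3] × {-8, 15/2}) ∪ ({-38, 8/27, 7/3, 4⋅√7, 6⋅π} × {-2/5, 7/29})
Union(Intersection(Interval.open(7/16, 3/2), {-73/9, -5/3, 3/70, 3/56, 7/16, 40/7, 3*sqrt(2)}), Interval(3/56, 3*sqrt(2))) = Interval(3/56, 3*sqrt(2))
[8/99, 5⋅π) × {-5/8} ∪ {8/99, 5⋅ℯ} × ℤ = ({8/99, 5⋅ℯ} × ℤ) ∪ ([8/99, 5⋅π) × {-5/8})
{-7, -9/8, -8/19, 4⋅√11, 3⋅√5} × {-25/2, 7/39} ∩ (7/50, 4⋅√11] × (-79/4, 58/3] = {4⋅√11, 3⋅√5} × {-25/2, 7/39}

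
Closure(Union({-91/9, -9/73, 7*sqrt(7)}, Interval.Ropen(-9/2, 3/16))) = Union({-91/9, 7*sqrt(7)}, Interval(-9/2, 3/16))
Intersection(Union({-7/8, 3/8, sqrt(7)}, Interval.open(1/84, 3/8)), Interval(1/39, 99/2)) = Union({sqrt(7)}, Interval(1/39, 3/8))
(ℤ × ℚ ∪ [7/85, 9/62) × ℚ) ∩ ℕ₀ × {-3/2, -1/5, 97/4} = ℕ₀ × {-3/2, -1/5, 97/4}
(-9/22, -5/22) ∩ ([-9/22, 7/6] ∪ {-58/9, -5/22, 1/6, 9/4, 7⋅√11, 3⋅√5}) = (-9/22, -5/22)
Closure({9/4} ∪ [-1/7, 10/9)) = [-1/7, 10/9] ∪ {9/4}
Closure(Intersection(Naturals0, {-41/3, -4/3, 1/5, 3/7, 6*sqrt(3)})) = EmptySet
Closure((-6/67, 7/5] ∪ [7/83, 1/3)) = [-6/67, 7/5]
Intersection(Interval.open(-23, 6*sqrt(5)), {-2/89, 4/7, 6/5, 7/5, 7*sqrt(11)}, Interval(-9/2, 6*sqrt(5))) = {-2/89, 4/7, 6/5, 7/5}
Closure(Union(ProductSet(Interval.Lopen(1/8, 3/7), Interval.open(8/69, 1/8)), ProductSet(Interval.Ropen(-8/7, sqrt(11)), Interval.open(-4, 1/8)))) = Union(ProductSet({-8/7, sqrt(11)}, Interval(-4, 1/8)), ProductSet(Interval(-8/7, sqrt(11)), {-4, 1/8}), ProductSet(Interval.Ropen(-8/7, sqrt(11)), Interval.open(-4, 1/8)))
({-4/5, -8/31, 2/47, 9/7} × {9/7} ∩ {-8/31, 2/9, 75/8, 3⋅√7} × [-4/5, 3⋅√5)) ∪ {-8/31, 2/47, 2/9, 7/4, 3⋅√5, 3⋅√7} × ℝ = {-8/31, 2/47, 2/9, 7/4, 3⋅√5, 3⋅√7} × ℝ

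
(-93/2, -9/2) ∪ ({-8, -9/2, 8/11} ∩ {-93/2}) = (-93/2, -9/2)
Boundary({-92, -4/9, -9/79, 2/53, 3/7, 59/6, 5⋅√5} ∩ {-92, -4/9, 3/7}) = {-92, -4/9, 3/7}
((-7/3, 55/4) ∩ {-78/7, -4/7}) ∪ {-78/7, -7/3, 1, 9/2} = {-78/7, -7/3, -4/7, 1, 9/2}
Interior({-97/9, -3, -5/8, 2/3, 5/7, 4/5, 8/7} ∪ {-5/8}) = ∅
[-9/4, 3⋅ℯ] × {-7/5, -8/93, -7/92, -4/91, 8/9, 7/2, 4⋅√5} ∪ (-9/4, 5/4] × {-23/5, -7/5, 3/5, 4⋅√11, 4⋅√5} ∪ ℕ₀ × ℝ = (ℕ₀ × ℝ) ∪ ((-9/4, 5/4] × {-23/5, -7/5, 3/5, 4⋅√11, 4⋅√5}) ∪ ([-9/4, 3⋅ℯ] × {-7/5, -8/93, -7/92, -4/91, 8/9, 7/2, 4⋅√5})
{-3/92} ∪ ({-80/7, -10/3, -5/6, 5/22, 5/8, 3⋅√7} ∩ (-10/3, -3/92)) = {-5/6, -3/92}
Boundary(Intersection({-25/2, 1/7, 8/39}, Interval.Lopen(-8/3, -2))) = EmptySet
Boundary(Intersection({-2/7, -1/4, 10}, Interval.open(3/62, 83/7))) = {10}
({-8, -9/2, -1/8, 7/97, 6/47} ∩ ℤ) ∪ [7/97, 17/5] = {-8} ∪ [7/97, 17/5]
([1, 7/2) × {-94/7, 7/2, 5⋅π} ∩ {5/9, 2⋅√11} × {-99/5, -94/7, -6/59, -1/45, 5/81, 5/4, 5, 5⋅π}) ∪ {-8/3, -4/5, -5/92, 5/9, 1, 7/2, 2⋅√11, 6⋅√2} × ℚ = {-8/3, -4/5, -5/92, 5/9, 1, 7/2, 2⋅√11, 6⋅√2} × ℚ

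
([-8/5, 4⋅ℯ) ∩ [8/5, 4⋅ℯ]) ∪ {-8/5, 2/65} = {-8/5, 2/65} ∪ [8/5, 4⋅ℯ)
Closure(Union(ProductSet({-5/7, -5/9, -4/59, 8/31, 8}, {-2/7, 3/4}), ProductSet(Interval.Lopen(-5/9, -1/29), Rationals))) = Union(ProductSet({-5/7, -5/9, -4/59, 8/31, 8}, {-2/7, 3/4}), ProductSet(Interval(-5/9, -1/29), Reals))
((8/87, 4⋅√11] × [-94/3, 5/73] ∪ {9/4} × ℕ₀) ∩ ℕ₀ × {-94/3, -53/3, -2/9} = {1, 2, …, 13} × {-94/3, -53/3, -2/9}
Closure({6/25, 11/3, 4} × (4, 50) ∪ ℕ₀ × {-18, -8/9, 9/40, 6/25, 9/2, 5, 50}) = ({6/25, 11/3, 4} × [4, 50]) ∪ (ℕ₀ × {-18, -8/9, 9/40, 6/25, 9/2, 5, 50})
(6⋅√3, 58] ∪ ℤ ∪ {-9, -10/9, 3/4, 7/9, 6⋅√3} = ℤ ∪ {-10/9, 3/4, 7/9} ∪ [6⋅√3, 58]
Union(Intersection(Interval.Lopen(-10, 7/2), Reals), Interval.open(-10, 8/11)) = Interval.Lopen(-10, 7/2)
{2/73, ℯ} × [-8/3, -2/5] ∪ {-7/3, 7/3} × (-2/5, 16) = ({-7/3, 7/3} × (-2/5, 16)) ∪ ({2/73, ℯ} × [-8/3, -2/5])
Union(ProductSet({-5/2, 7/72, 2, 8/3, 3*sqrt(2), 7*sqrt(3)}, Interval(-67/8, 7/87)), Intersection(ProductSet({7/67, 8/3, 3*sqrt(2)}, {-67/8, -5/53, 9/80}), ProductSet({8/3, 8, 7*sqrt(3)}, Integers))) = ProductSet({-5/2, 7/72, 2, 8/3, 3*sqrt(2), 7*sqrt(3)}, Interval(-67/8, 7/87))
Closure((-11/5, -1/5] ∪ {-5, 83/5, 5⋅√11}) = {-5, 83/5, 5⋅√11} ∪ [-11/5, -1/5]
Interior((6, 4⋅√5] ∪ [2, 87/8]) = (2, 87/8)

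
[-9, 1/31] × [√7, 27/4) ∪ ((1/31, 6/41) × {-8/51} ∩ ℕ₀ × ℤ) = [-9, 1/31] × [√7, 27/4)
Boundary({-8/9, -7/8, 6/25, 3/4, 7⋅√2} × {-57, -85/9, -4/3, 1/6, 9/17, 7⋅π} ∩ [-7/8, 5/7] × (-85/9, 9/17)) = {-7/8, 6/25} × {-4/3, 1/6}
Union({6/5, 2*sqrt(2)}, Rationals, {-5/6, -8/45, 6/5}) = Union({2*sqrt(2)}, Rationals)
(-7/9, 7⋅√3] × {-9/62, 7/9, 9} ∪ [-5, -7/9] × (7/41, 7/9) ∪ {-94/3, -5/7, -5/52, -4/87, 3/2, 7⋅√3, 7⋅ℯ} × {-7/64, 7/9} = ([-5, -7/9] × (7/41, 7/9)) ∪ ((-7/9, 7⋅√3] × {-9/62, 7/9, 9}) ∪ ({-94/3, -5/7, -5/52, -4/87, 3/2, 7⋅√3, 7⋅ℯ} × {-7/64, 7/9})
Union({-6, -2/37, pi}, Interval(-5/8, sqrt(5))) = Union({-6, pi}, Interval(-5/8, sqrt(5)))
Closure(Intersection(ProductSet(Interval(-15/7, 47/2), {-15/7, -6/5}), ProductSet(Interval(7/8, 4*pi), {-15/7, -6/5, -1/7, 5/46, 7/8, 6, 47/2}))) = ProductSet(Interval(7/8, 4*pi), {-15/7, -6/5})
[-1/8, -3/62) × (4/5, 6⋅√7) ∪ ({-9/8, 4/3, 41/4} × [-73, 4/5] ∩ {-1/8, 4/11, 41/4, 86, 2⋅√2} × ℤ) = ({41/4} × {-73, -72, …, 0}) ∪ ([-1/8, -3/62) × (4/5, 6⋅√7))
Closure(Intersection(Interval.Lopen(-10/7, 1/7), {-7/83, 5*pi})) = {-7/83}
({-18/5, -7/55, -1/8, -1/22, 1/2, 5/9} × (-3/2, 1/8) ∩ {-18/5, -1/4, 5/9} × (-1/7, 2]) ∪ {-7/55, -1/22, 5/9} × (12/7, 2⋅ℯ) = ({-18/5, 5/9} × (-1/7, 1/8)) ∪ ({-7/55, -1/22, 5/9} × (12/7, 2⋅ℯ))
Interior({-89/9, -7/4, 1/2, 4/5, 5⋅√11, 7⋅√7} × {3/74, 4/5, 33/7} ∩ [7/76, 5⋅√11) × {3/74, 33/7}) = ∅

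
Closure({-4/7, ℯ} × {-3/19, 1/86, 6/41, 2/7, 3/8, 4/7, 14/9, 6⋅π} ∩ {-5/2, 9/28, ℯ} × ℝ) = {ℯ} × {-3/19, 1/86, 6/41, 2/7, 3/8, 4/7, 14/9, 6⋅π}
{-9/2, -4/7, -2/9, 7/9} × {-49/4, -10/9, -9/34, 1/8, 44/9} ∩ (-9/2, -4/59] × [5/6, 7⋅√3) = {-4/7, -2/9} × {44/9}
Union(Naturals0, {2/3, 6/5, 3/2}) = Union({2/3, 6/5, 3/2}, Naturals0)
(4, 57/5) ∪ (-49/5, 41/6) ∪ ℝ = (-∞, ∞)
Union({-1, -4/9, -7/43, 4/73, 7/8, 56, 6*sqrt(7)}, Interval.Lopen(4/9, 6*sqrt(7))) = Union({-1, -4/9, -7/43, 4/73, 56}, Interval.Lopen(4/9, 6*sqrt(7)))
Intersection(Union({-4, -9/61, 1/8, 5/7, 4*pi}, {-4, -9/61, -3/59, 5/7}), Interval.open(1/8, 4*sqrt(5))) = {5/7}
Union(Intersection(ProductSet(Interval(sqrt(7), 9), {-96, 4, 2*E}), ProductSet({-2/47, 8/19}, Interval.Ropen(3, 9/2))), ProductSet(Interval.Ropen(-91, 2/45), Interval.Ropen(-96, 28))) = ProductSet(Interval.Ropen(-91, 2/45), Interval.Ropen(-96, 28))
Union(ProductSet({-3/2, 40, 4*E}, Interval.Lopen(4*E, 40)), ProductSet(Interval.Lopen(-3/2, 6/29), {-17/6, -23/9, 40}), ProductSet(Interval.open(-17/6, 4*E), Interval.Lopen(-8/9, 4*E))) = Union(ProductSet({-3/2, 40, 4*E}, Interval.Lopen(4*E, 40)), ProductSet(Interval.open(-17/6, 4*E), Interval.Lopen(-8/9, 4*E)), ProductSet(Interval.Lopen(-3/2, 6/29), {-17/6, -23/9, 40}))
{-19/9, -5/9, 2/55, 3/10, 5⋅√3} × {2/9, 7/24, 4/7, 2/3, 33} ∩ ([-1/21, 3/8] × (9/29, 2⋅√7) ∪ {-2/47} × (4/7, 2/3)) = {2/55, 3/10} × {4/7, 2/3}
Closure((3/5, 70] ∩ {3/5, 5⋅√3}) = {5⋅√3}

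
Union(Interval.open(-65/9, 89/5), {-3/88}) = Interval.open(-65/9, 89/5)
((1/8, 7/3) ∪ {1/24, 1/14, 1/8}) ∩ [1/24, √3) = {1/24, 1/14} ∪ [1/8, √3)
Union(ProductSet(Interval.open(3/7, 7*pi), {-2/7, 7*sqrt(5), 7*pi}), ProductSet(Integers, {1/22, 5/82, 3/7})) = Union(ProductSet(Integers, {1/22, 5/82, 3/7}), ProductSet(Interval.open(3/7, 7*pi), {-2/7, 7*sqrt(5), 7*pi}))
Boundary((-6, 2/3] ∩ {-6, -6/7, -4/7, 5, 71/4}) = {-6/7, -4/7}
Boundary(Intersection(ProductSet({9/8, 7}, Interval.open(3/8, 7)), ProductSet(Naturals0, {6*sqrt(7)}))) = EmptySet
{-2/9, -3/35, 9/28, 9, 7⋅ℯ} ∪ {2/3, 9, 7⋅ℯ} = {-2/9, -3/35, 9/28, 2/3, 9, 7⋅ℯ}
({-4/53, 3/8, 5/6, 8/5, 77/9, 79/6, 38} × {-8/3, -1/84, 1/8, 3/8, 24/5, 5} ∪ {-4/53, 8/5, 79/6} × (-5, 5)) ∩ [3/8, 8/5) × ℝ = {3/8, 5/6} × {-8/3, -1/84, 1/8, 3/8, 24/5, 5}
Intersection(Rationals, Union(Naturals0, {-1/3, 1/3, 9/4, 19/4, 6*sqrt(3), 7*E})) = Union({-1/3, 1/3, 9/4, 19/4}, Naturals0)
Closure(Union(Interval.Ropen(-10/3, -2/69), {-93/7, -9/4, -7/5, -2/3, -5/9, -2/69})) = Union({-93/7}, Interval(-10/3, -2/69))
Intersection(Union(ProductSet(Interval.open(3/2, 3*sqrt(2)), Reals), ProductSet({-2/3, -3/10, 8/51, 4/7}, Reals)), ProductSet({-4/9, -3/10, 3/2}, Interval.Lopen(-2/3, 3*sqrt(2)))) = ProductSet({-3/10}, Interval.Lopen(-2/3, 3*sqrt(2)))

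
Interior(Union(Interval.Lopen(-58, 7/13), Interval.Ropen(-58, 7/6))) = Interval.open(-58, 7/6)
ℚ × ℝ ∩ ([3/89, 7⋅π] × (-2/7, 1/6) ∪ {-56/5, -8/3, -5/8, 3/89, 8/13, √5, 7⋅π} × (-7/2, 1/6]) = ({-56/5, -8/3, -5/8, 3/89, 8/13} × (-7/2, 1/6]) ∪ ((ℚ ∩ [3/89, 7⋅π]) × (-2/7, 1/6))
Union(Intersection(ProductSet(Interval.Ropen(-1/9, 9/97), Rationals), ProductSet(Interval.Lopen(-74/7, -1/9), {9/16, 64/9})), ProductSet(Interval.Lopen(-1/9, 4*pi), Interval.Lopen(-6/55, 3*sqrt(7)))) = Union(ProductSet({-1/9}, {9/16, 64/9}), ProductSet(Interval.Lopen(-1/9, 4*pi), Interval.Lopen(-6/55, 3*sqrt(7))))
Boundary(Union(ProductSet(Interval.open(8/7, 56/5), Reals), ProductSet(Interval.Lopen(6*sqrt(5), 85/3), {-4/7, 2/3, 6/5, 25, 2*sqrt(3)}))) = Union(ProductSet({8/7, 56/5}, Reals), ProductSet(Interval(6*sqrt(5), 85/3), {-4/7, 2/3, 6/5, 25, 2*sqrt(3)}))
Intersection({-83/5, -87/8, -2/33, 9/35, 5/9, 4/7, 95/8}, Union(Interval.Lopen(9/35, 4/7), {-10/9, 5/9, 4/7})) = {5/9, 4/7}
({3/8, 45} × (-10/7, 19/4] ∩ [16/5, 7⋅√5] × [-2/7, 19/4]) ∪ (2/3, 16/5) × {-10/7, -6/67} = (2/3, 16/5) × {-10/7, -6/67}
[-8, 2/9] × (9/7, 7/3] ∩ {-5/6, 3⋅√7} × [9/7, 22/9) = {-5/6} × (9/7, 7/3]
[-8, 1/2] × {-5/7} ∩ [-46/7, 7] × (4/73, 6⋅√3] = ∅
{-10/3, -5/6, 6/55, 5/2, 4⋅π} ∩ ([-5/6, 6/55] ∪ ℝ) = {-10/3, -5/6, 6/55, 5/2, 4⋅π}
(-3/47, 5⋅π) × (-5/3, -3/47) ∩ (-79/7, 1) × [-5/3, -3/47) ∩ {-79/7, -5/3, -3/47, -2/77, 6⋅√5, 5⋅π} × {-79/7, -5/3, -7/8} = {-2/77} × {-7/8}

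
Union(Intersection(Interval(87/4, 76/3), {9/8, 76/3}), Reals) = Reals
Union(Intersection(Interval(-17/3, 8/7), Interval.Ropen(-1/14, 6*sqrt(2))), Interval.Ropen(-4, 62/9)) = Interval.Ropen(-4, 62/9)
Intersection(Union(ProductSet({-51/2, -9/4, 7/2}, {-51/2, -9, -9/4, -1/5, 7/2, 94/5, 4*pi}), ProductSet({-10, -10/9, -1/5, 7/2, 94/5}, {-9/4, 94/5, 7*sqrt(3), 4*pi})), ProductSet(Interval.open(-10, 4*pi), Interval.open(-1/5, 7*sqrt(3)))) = ProductSet({-9/4, 7/2}, {7/2})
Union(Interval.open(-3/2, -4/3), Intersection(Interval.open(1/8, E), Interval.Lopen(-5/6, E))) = Union(Interval.open(-3/2, -4/3), Interval.open(1/8, E))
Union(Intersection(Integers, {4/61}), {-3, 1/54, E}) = {-3, 1/54, E}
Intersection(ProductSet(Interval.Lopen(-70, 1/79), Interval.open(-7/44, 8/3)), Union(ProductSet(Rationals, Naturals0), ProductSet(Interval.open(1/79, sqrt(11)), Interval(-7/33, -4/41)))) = ProductSet(Intersection(Interval.Lopen(-70, 1/79), Rationals), Range(0, 3, 1))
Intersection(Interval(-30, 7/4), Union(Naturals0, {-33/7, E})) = Union({-33/7}, Range(0, 2, 1))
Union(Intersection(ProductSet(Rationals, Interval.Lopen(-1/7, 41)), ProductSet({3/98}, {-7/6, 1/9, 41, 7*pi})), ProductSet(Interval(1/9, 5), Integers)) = Union(ProductSet({3/98}, {1/9, 41, 7*pi}), ProductSet(Interval(1/9, 5), Integers))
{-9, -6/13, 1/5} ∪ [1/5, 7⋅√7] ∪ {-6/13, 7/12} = {-9, -6/13} ∪ [1/5, 7⋅√7]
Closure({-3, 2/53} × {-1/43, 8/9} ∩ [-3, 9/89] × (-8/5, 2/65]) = {-3, 2/53} × {-1/43}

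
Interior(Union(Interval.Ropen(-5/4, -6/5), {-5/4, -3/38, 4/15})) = Interval.open(-5/4, -6/5)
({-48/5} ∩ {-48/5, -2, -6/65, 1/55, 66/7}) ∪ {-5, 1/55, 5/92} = {-48/5, -5, 1/55, 5/92}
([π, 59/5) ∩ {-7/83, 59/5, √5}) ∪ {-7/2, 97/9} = {-7/2, 97/9}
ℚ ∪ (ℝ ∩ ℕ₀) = ℚ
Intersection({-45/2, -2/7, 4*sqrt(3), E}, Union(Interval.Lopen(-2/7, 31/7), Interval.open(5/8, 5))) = {E}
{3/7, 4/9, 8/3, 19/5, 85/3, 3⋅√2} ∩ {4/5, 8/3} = {8/3}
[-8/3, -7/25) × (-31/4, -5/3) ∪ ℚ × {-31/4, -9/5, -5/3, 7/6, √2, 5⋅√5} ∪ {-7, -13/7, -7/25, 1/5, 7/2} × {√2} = ([-8/3, -7/25) × (-31/4, -5/3)) ∪ (ℚ × {-31/4, -9/5, -5/3, 7/6, √2, 5⋅√5})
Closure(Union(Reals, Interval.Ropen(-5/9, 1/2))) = Interval(-oo, oo)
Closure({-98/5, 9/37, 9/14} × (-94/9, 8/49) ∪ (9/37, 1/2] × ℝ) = ([9/37, 1/2] × ℝ) ∪ ({-98/5, 9/37, 9/14} × [-94/9, 8/49])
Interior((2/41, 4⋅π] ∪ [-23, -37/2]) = (-23, -37/2) ∪ (2/41, 4⋅π)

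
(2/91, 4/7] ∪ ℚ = ℚ ∪ [2/91, 4/7]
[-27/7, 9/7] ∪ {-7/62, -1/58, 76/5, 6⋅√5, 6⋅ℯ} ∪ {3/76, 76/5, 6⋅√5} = [-27/7, 9/7] ∪ {76/5, 6⋅√5, 6⋅ℯ}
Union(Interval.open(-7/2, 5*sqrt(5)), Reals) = Interval(-oo, oo)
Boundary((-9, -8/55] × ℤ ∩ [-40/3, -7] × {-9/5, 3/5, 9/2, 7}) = [-9, -7] × {7}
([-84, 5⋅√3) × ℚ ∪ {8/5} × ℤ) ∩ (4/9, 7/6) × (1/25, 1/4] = (4/9, 7/6) × (ℚ ∩ (1/25, 1/4])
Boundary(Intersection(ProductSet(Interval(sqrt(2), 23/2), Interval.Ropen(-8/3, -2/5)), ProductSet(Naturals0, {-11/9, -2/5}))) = ProductSet(Range(2, 12, 1), {-11/9})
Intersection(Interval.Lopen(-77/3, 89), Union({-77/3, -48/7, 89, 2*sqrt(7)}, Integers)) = Union({-48/7, 2*sqrt(7)}, Range(-25, 90, 1))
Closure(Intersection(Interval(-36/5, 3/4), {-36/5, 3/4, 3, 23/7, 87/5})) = {-36/5, 3/4}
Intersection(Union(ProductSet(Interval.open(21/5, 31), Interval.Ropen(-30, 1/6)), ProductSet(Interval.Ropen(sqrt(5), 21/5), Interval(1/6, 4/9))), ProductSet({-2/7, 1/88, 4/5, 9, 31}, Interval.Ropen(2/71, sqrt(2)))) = ProductSet({9}, Interval.Ropen(2/71, 1/6))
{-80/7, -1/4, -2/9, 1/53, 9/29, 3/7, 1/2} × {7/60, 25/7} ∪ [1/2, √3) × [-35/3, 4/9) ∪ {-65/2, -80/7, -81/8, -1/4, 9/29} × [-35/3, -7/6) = ({-65/2, -80/7, -81/8, -1/4, 9/29} × [-35/3, -7/6)) ∪ ({-80/7, -1/4, -2/9, 1/53, 9/29, 3/7, 1/2} × {7/60, 25/7}) ∪ ([1/2, √3) × [-35/3, 4/9))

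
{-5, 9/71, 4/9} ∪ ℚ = ℚ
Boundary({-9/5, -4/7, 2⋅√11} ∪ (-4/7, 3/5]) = {-9/5, -4/7, 3/5, 2⋅√11}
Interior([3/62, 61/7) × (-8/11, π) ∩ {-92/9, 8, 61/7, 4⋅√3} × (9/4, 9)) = ∅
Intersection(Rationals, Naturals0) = Naturals0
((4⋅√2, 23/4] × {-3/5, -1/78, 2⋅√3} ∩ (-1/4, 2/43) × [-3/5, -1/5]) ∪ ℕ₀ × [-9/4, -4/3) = ℕ₀ × [-9/4, -4/3)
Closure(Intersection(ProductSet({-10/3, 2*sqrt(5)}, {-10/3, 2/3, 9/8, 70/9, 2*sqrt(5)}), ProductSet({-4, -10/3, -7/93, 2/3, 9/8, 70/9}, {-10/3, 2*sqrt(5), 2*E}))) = ProductSet({-10/3}, {-10/3, 2*sqrt(5)})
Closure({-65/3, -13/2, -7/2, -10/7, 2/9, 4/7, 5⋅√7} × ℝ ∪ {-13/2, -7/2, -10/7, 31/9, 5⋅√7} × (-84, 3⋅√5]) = ({-65/3, -13/2, -7/2, -10/7, 2/9, 4/7, 5⋅√7} × ℝ) ∪ ({-13/2, -7/2, -10/7, 31/9, 5⋅√7} × [-84, 3⋅√5])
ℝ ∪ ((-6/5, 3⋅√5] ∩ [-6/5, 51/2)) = (-∞, ∞)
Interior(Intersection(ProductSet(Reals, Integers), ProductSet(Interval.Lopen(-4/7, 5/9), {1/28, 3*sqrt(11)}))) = EmptySet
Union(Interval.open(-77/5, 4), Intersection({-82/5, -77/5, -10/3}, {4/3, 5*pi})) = Interval.open(-77/5, 4)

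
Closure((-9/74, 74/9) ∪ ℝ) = (-∞, ∞)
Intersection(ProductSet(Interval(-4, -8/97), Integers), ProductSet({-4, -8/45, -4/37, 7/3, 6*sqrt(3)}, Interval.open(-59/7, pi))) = ProductSet({-4, -8/45, -4/37}, Range(-8, 4, 1))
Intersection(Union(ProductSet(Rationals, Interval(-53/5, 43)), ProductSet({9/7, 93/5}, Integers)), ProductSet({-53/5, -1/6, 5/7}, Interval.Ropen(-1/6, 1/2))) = ProductSet({-53/5, -1/6, 5/7}, Interval.Ropen(-1/6, 1/2))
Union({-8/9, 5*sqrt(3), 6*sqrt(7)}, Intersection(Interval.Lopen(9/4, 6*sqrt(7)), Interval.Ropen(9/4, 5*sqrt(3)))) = Union({-8/9, 6*sqrt(7)}, Interval.Lopen(9/4, 5*sqrt(3)))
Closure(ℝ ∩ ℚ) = ℝ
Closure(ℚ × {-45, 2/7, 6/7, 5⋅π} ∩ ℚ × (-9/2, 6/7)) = ℝ × {2/7}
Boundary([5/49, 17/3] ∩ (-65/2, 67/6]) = {5/49, 17/3}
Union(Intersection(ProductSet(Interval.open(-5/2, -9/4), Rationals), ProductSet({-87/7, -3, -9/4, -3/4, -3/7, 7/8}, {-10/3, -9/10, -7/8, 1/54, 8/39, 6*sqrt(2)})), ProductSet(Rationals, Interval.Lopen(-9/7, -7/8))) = ProductSet(Rationals, Interval.Lopen(-9/7, -7/8))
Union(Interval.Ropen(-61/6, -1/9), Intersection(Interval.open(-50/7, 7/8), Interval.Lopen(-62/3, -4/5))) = Interval.Ropen(-61/6, -1/9)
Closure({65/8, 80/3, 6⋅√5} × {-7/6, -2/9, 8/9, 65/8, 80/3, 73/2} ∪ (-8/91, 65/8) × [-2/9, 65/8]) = ([-8/91, 65/8] × [-2/9, 65/8]) ∪ ({65/8, 80/3, 6⋅√5} × {-7/6, -2/9, 8/9, 65/8, 80/3, 73/2})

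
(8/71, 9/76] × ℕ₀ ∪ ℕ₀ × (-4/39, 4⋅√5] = ((8/71, 9/76] × ℕ₀) ∪ (ℕ₀ × (-4/39, 4⋅√5])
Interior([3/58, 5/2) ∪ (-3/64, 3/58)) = (-3/64, 5/2)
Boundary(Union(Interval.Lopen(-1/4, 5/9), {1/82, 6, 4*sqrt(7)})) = {-1/4, 5/9, 6, 4*sqrt(7)}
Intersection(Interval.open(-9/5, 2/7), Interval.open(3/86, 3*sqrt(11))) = Interval.open(3/86, 2/7)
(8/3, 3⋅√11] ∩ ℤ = {3, 4, …, 9}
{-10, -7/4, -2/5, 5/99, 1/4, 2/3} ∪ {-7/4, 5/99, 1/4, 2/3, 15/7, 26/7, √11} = {-10, -7/4, -2/5, 5/99, 1/4, 2/3, 15/7, 26/7, √11}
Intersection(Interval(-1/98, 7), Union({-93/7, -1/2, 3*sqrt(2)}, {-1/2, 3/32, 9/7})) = {3/32, 9/7, 3*sqrt(2)}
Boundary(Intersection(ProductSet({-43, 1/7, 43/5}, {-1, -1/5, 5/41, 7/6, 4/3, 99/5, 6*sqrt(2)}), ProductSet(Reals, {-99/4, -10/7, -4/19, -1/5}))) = ProductSet({-43, 1/7, 43/5}, {-1/5})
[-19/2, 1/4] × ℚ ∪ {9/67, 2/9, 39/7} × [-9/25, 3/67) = ([-19/2, 1/4] × ℚ) ∪ ({9/67, 2/9, 39/7} × [-9/25, 3/67))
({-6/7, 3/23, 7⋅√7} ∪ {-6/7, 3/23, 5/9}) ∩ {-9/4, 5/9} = {5/9}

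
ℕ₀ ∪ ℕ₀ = ℕ₀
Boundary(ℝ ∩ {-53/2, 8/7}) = {-53/2, 8/7}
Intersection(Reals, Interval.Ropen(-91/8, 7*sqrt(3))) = Interval.Ropen(-91/8, 7*sqrt(3))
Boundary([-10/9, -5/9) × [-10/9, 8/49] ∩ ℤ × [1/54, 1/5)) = {-1} × [1/54, 8/49]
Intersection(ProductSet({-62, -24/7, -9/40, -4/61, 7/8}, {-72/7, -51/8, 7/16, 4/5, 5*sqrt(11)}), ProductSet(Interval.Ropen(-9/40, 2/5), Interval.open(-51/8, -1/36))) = EmptySet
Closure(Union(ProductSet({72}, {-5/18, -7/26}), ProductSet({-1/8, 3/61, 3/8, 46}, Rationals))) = Union(ProductSet({72}, {-5/18, -7/26}), ProductSet({-1/8, 3/61, 3/8, 46}, Reals))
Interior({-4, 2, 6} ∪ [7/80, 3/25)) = (7/80, 3/25)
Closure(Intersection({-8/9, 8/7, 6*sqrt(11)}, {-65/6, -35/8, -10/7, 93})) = EmptySet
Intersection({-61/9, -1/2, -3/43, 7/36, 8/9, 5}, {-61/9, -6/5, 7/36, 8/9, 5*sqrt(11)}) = {-61/9, 7/36, 8/9}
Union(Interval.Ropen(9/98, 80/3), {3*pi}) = Interval.Ropen(9/98, 80/3)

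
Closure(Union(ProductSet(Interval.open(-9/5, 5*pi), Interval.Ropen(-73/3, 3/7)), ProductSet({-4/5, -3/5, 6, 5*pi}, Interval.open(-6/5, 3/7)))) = Union(ProductSet({-9/5, 5*pi}, Interval(-73/3, 3/7)), ProductSet({-4/5, -3/5, 6, 5*pi}, Interval.open(-6/5, 3/7)), ProductSet(Interval(-9/5, 5*pi), {-73/3, 3/7}), ProductSet(Interval.open(-9/5, 5*pi), Interval.Ropen(-73/3, 3/7)))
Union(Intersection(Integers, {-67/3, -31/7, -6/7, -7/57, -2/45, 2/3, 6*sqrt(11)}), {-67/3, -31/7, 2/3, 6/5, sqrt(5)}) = {-67/3, -31/7, 2/3, 6/5, sqrt(5)}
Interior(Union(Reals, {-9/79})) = Reals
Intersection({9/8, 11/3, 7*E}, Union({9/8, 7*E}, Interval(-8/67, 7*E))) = {9/8, 11/3, 7*E}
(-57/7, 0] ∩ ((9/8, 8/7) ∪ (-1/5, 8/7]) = (-1/5, 0]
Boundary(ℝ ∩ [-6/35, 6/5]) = {-6/35, 6/5}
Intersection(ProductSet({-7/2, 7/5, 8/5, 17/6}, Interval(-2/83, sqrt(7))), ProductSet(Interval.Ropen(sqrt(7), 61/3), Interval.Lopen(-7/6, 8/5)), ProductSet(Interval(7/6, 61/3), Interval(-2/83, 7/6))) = ProductSet({17/6}, Interval(-2/83, 7/6))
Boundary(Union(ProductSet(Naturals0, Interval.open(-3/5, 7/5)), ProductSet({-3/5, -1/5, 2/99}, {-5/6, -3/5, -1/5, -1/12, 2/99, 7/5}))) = Union(ProductSet({-3/5, -1/5, 2/99}, {-5/6, -3/5, -1/5, -1/12, 2/99, 7/5}), ProductSet(Naturals0, Interval(-3/5, 7/5)))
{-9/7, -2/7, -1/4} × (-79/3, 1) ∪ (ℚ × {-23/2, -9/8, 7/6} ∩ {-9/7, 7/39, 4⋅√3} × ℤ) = {-9/7, -2/7, -1/4} × (-79/3, 1)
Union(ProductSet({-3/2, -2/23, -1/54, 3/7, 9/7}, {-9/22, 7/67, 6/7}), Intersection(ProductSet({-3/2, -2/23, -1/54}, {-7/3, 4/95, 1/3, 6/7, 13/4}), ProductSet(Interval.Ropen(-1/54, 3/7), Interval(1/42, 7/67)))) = Union(ProductSet({-1/54}, {4/95}), ProductSet({-3/2, -2/23, -1/54, 3/7, 9/7}, {-9/22, 7/67, 6/7}))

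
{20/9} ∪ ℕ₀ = ℕ₀ ∪ {20/9}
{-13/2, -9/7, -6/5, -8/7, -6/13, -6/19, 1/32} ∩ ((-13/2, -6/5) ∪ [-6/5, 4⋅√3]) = {-9/7, -6/5, -8/7, -6/13, -6/19, 1/32}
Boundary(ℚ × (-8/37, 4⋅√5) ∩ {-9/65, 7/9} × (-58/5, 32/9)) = {-9/65, 7/9} × [-8/37, 32/9]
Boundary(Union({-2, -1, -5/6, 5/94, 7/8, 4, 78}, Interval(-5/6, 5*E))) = {-2, -1, -5/6, 78, 5*E}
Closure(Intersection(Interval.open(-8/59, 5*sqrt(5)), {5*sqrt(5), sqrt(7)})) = {sqrt(7)}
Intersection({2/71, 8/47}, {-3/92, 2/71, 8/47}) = {2/71, 8/47}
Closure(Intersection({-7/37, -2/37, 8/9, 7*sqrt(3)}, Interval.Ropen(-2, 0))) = {-7/37, -2/37}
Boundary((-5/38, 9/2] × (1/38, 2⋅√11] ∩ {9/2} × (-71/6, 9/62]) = {9/2} × [1/38, 9/62]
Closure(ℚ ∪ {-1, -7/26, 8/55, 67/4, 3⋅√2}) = ℝ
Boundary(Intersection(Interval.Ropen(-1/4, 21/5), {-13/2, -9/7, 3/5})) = {3/5}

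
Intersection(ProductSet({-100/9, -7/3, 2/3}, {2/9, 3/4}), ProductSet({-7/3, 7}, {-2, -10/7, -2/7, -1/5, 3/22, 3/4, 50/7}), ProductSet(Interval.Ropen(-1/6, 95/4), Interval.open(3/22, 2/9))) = EmptySet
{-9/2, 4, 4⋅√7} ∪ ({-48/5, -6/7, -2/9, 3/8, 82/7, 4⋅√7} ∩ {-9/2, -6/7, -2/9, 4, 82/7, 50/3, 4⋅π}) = {-9/2, -6/7, -2/9, 4, 82/7, 4⋅√7}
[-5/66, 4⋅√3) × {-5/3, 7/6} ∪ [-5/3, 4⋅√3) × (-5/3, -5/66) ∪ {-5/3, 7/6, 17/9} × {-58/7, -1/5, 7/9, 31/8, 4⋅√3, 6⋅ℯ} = ([-5/66, 4⋅√3) × {-5/3, 7/6}) ∪ ([-5/3, 4⋅√3) × (-5/3, -5/66)) ∪ ({-5/3, 7/6, 17/9} × {-58/7, -1/5, 7/9, 31/8, 4⋅√3, 6⋅ℯ})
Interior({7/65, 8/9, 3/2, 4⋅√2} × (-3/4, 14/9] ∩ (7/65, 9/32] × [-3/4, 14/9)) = ∅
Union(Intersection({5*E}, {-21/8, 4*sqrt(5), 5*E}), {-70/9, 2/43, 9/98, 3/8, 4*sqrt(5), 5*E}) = {-70/9, 2/43, 9/98, 3/8, 4*sqrt(5), 5*E}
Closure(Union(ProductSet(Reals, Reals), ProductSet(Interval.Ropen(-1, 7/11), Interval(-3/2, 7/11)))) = ProductSet(Reals, Reals)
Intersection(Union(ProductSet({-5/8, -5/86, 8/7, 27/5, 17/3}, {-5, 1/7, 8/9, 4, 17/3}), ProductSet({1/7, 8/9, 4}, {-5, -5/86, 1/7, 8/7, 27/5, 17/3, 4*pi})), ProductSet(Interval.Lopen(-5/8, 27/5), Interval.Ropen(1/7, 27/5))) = Union(ProductSet({-5/86, 8/7, 27/5}, {1/7, 8/9, 4}), ProductSet({1/7, 8/9, 4}, {1/7, 8/7}))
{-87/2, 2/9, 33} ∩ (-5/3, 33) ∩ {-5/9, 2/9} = {2/9}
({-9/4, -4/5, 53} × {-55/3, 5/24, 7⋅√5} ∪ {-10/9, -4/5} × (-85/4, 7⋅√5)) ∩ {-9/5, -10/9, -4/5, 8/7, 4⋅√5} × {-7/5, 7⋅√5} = ({-10/9, -4/5} × {-7/5}) ∪ ({-4/5} × {7⋅√5})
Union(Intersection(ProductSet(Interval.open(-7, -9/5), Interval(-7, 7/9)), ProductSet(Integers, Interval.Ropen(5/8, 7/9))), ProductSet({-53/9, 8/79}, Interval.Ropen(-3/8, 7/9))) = Union(ProductSet({-53/9, 8/79}, Interval.Ropen(-3/8, 7/9)), ProductSet(Range(-6, -1, 1), Interval.Ropen(5/8, 7/9)))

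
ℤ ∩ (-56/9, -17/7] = {-6, -5, -4, -3}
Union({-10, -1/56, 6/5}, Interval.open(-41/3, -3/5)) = Union({-1/56, 6/5}, Interval.open(-41/3, -3/5))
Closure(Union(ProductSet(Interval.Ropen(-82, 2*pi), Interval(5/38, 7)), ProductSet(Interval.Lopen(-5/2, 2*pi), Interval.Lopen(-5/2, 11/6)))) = Union(ProductSet({2*pi}, Interval(-5/2, 11/6)), ProductSet({-5/2, 2*pi}, Interval(-5/2, 5/38)), ProductSet(Interval(-82, 2*pi), Interval(5/38, 7)), ProductSet(Interval(-5/2, 2*pi), {-5/2}), ProductSet(Interval.Lopen(-5/2, 2*pi), Interval.Lopen(-5/2, 11/6)))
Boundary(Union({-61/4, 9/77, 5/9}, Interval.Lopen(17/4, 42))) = {-61/4, 9/77, 5/9, 17/4, 42}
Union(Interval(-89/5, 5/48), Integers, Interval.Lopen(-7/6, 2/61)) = Union(Integers, Interval(-89/5, 5/48))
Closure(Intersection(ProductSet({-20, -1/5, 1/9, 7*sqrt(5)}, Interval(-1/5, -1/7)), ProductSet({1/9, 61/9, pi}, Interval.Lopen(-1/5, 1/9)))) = ProductSet({1/9}, Interval(-1/5, -1/7))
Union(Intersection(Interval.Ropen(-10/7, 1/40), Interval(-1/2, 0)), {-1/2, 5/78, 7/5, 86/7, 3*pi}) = Union({5/78, 7/5, 86/7, 3*pi}, Interval(-1/2, 0))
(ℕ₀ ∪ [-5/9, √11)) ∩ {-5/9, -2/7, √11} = {-5/9, -2/7}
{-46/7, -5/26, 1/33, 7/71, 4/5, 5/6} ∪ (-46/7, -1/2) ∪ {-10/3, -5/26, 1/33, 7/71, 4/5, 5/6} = [-46/7, -1/2) ∪ {-5/26, 1/33, 7/71, 4/5, 5/6}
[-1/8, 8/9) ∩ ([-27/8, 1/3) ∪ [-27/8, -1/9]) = [-1/8, 1/3)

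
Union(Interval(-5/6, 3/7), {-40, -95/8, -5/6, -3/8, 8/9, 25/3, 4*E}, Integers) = Union({-95/8, 8/9, 25/3, 4*E}, Integers, Interval(-5/6, 3/7))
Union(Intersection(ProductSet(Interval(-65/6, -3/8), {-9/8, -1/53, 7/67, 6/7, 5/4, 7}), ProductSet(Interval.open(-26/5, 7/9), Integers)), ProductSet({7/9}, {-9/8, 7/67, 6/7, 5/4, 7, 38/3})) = Union(ProductSet({7/9}, {-9/8, 7/67, 6/7, 5/4, 7, 38/3}), ProductSet(Interval.Lopen(-26/5, -3/8), {7}))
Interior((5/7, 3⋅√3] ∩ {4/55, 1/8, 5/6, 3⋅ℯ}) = ∅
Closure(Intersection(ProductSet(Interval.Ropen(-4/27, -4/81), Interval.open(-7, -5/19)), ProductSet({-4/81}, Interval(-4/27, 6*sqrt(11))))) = EmptySet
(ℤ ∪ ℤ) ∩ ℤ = ℤ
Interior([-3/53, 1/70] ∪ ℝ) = (-∞, ∞)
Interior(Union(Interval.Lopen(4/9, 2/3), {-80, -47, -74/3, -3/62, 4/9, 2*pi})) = Interval.open(4/9, 2/3)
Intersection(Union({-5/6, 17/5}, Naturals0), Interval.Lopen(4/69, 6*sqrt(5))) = Union({17/5}, Range(1, 14, 1))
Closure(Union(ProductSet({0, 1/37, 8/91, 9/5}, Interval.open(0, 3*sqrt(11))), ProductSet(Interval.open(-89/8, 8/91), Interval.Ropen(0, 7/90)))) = Union(ProductSet({-89/8, 8/91}, Interval(0, 7/90)), ProductSet({0, 1/37, 8/91, 9/5}, Interval(0, 3*sqrt(11))), ProductSet(Interval(-89/8, 8/91), {0, 7/90}), ProductSet(Interval.open(-89/8, 8/91), Interval.Ropen(0, 7/90)))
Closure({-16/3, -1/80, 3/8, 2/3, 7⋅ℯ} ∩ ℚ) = {-16/3, -1/80, 3/8, 2/3}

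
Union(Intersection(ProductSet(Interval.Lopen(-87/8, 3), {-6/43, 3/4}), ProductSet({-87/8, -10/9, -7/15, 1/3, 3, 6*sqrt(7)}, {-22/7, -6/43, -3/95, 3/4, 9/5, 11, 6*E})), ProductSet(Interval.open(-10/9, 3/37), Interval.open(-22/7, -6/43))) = Union(ProductSet({-10/9, -7/15, 1/3, 3}, {-6/43, 3/4}), ProductSet(Interval.open(-10/9, 3/37), Interval.open(-22/7, -6/43)))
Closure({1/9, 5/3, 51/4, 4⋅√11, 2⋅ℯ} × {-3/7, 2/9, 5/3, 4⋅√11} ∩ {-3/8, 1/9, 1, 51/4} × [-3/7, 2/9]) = {1/9, 51/4} × {-3/7, 2/9}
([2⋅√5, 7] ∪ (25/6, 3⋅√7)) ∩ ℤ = {5, 6, 7}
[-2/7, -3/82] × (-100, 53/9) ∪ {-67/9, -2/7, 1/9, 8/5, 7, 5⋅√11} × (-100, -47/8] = ([-2/7, -3/82] × (-100, 53/9)) ∪ ({-67/9, -2/7, 1/9, 8/5, 7, 5⋅√11} × (-100, -47/8])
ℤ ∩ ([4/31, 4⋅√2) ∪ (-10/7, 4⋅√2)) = {-1, 0, …, 5}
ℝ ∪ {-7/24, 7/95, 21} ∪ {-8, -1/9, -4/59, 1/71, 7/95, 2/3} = ℝ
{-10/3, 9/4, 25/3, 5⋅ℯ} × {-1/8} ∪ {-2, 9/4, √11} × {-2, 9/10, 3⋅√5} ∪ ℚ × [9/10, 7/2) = (ℚ × [9/10, 7/2)) ∪ ({-10/3, 9/4, 25/3, 5⋅ℯ} × {-1/8}) ∪ ({-2, 9/4, √11} × {-2, 9/10, 3⋅√5})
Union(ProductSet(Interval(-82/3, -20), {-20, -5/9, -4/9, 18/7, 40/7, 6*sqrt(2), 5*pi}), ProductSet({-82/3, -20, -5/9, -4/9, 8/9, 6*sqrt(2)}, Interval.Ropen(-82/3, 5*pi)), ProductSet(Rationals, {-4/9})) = Union(ProductSet({-82/3, -20, -5/9, -4/9, 8/9, 6*sqrt(2)}, Interval.Ropen(-82/3, 5*pi)), ProductSet(Interval(-82/3, -20), {-20, -5/9, -4/9, 18/7, 40/7, 6*sqrt(2), 5*pi}), ProductSet(Rationals, {-4/9}))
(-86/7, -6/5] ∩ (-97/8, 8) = (-97/8, -6/5]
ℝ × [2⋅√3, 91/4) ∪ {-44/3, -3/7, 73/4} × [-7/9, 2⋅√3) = (ℝ × [2⋅√3, 91/4)) ∪ ({-44/3, -3/7, 73/4} × [-7/9, 2⋅√3))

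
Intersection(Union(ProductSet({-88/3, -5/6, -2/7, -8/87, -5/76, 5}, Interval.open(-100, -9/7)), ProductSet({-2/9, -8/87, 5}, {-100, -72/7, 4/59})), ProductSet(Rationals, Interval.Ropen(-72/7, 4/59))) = Union(ProductSet({-2/9, -8/87, 5}, {-72/7}), ProductSet({-88/3, -5/6, -2/7, -8/87, -5/76, 5}, Interval.Ropen(-72/7, -9/7)))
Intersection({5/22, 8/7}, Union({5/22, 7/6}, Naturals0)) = {5/22}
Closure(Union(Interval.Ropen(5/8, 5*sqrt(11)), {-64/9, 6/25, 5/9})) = Union({-64/9, 6/25, 5/9}, Interval(5/8, 5*sqrt(11)))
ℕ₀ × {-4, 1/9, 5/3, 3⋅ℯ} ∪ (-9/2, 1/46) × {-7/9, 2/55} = ((-9/2, 1/46) × {-7/9, 2/55}) ∪ (ℕ₀ × {-4, 1/9, 5/3, 3⋅ℯ})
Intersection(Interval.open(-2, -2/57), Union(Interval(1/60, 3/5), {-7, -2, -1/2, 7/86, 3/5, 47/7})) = {-1/2}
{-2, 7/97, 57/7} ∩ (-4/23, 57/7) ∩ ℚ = {7/97}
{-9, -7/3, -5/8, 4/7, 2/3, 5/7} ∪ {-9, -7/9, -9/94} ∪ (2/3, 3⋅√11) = {-9, -7/3, -7/9, -5/8, -9/94, 4/7} ∪ [2/3, 3⋅√11)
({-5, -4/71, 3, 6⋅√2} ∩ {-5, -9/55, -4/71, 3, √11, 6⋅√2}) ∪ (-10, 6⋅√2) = (-10, 6⋅√2]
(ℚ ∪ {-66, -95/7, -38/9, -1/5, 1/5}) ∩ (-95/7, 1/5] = ℚ ∩ (-95/7, 1/5]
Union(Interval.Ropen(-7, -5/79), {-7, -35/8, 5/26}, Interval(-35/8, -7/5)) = Union({5/26}, Interval.Ropen(-7, -5/79))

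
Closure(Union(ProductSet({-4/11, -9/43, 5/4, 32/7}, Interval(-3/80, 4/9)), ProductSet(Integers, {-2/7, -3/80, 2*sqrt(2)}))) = Union(ProductSet({-4/11, -9/43, 5/4, 32/7}, Interval(-3/80, 4/9)), ProductSet(Integers, {-2/7, -3/80, 2*sqrt(2)}))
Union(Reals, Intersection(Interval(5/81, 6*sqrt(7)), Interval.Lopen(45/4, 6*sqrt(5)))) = Interval(-oo, oo)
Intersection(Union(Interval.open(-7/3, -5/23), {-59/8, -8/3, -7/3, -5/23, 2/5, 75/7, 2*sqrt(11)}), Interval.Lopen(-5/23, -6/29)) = EmptySet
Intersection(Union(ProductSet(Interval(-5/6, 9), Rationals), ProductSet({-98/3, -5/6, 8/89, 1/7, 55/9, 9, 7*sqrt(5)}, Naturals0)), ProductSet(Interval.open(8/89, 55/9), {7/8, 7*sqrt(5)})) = ProductSet(Interval.open(8/89, 55/9), {7/8})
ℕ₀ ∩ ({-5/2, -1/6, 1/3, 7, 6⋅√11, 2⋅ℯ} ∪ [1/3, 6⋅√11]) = {1, 2, …, 19}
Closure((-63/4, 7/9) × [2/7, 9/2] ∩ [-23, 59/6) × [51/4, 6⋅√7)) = ∅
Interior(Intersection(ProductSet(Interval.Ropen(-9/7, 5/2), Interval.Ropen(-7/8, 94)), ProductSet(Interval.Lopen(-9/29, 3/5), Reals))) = ProductSet(Interval.open(-9/29, 3/5), Interval.open(-7/8, 94))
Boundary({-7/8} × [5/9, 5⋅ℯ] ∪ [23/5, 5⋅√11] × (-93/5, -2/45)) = ({-7/8} × [5/9, 5⋅ℯ]) ∪ ({23/5, 5⋅√11} × [-93/5, -2/45]) ∪ ([23/5, 5⋅√11] × {-93/5, -2/45})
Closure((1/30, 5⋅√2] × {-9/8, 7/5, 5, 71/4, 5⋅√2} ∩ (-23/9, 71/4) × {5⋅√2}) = [1/30, 5⋅√2] × {5⋅√2}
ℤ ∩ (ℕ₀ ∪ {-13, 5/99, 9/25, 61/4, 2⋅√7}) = {-13} ∪ ℕ₀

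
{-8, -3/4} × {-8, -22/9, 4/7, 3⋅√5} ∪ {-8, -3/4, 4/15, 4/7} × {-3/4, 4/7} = ({-8, -3/4, 4/15, 4/7} × {-3/4, 4/7}) ∪ ({-8, -3/4} × {-8, -22/9, 4/7, 3⋅√5})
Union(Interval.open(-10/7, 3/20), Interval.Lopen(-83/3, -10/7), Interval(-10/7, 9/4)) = Interval.Lopen(-83/3, 9/4)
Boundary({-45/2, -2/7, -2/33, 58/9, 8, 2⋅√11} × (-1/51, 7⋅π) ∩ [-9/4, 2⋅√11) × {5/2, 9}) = {-2/7, -2/33, 58/9} × {5/2, 9}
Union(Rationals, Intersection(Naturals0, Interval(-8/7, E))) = Union(Range(0, 3, 1), Rationals)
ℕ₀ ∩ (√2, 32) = {2, 3, …, 31}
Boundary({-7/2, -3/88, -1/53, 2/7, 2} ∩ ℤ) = {2}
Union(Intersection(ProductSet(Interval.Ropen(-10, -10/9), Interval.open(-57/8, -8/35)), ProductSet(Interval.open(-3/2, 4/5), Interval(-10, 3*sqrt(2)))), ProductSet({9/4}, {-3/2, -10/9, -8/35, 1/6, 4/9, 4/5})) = Union(ProductSet({9/4}, {-3/2, -10/9, -8/35, 1/6, 4/9, 4/5}), ProductSet(Interval.open(-3/2, -10/9), Interval.open(-57/8, -8/35)))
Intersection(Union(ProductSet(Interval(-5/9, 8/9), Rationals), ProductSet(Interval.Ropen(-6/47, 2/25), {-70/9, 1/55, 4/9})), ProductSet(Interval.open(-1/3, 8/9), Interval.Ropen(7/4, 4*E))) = ProductSet(Interval.open(-1/3, 8/9), Intersection(Interval.Ropen(7/4, 4*E), Rationals))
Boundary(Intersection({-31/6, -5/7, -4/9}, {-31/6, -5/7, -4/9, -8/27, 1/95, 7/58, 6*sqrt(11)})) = {-31/6, -5/7, -4/9}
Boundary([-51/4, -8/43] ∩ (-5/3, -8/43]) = {-5/3, -8/43}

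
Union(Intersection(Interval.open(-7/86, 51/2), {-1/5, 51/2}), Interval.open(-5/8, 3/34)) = Interval.open(-5/8, 3/34)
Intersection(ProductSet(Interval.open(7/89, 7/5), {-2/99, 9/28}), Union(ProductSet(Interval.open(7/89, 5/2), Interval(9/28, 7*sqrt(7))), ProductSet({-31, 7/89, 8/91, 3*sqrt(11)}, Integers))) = ProductSet(Interval.open(7/89, 7/5), {9/28})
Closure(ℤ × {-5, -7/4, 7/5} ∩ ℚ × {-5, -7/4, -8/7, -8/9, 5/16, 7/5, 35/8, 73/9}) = ℤ × {-5, -7/4, 7/5}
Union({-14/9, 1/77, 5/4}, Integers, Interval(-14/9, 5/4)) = Union(Integers, Interval(-14/9, 5/4))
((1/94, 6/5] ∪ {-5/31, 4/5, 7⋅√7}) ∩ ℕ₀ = {1}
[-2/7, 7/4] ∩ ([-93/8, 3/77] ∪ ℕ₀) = [-2/7, 3/77] ∪ {0, 1}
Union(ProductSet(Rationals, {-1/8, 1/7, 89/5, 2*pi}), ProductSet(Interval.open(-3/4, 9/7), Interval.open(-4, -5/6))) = Union(ProductSet(Interval.open(-3/4, 9/7), Interval.open(-4, -5/6)), ProductSet(Rationals, {-1/8, 1/7, 89/5, 2*pi}))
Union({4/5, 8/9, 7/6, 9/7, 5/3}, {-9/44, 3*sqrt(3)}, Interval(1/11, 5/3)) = Union({-9/44, 3*sqrt(3)}, Interval(1/11, 5/3))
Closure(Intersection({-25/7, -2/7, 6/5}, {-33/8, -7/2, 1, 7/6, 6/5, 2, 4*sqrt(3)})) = {6/5}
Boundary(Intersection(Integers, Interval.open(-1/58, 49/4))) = Range(0, 13, 1)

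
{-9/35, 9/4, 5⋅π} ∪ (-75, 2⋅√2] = (-75, 2⋅√2] ∪ {5⋅π}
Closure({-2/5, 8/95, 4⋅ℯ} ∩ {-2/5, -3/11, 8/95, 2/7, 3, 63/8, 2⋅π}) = {-2/5, 8/95}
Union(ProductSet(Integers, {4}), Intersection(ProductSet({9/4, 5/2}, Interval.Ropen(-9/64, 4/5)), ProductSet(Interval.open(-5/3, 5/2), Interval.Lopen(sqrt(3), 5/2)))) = ProductSet(Integers, {4})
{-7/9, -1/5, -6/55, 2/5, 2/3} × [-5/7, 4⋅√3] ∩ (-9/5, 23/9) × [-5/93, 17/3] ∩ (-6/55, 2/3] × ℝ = {2/5, 2/3} × [-5/93, 17/3]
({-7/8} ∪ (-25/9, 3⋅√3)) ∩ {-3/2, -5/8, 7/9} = {-3/2, -5/8, 7/9}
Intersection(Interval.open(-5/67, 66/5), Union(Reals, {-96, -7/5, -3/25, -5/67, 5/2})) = Interval.open(-5/67, 66/5)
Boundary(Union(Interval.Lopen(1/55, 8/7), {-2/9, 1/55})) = {-2/9, 1/55, 8/7}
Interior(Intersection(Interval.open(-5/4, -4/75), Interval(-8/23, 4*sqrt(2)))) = Interval.open(-8/23, -4/75)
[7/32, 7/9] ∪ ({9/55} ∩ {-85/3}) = [7/32, 7/9]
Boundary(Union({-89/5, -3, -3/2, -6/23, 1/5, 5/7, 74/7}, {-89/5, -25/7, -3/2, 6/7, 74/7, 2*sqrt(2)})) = {-89/5, -25/7, -3, -3/2, -6/23, 1/5, 5/7, 6/7, 74/7, 2*sqrt(2)}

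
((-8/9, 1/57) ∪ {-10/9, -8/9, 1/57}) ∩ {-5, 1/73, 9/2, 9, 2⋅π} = {1/73}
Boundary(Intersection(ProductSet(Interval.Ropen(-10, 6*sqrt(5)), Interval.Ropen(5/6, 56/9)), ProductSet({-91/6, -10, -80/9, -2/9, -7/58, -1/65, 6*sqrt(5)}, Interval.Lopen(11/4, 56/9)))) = ProductSet({-10, -80/9, -2/9, -7/58, -1/65}, Interval(11/4, 56/9))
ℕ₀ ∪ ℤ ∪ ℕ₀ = ℤ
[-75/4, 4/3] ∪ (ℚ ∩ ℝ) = ℚ ∪ [-75/4, 4/3]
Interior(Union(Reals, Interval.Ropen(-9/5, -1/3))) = Interval(-oo, oo)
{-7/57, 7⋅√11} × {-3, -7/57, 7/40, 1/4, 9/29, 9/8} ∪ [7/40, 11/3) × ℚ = ([7/40, 11/3) × ℚ) ∪ ({-7/57, 7⋅√11} × {-3, -7/57, 7/40, 1/4, 9/29, 9/8})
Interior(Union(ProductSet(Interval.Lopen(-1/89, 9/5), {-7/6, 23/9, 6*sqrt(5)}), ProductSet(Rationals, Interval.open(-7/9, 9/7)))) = EmptySet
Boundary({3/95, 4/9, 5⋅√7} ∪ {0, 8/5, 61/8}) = {0, 3/95, 4/9, 8/5, 61/8, 5⋅√7}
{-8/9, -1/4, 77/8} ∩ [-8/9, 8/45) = {-8/9, -1/4}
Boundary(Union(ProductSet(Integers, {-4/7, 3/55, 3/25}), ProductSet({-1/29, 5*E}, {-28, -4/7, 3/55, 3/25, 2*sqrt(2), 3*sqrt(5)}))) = Union(ProductSet({-1/29, 5*E}, {-28, -4/7, 3/55, 3/25, 2*sqrt(2), 3*sqrt(5)}), ProductSet(Integers, {-4/7, 3/55, 3/25}))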